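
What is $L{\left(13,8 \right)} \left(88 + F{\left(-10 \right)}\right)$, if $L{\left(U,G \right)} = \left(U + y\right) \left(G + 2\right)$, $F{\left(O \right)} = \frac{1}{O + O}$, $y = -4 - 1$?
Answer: $7036$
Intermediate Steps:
$y = -5$ ($y = -4 - 1 = -5$)
$F{\left(O \right)} = \frac{1}{2 O}$
$L{\left(U,G \right)} = \left(-5 + U\right) \left(2 + G\right)$ ($L{\left(U,G \right)} = \left(U - 5\right) \left(G + 2\right) = \left(-5 + U\right) \left(2 + G\right)$)
$L{\left(13,8 \right)} \left(88 + F{\left(-10 \right)}\right) = \left(-10 - 40 + 2 \cdot 13 + 8 \cdot 13\right) \left(88 + \frac{1}{2 \left(-10\right)}\right) = \left(-10 - 40 + 26 + 104\right) \left(88 + \frac{1}{2} \left(- \frac{1}{10}\right)\right) = 80 \left(88 - \frac{1}{20}\right) = 80 \cdot \frac{1759}{20} = 7036$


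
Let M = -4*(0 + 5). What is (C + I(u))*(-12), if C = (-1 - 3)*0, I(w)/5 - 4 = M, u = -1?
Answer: 960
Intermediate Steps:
M = -20 (M = -4*5 = -20)
I(w) = -80 (I(w) = 20 + 5*(-20) = 20 - 100 = -80)
C = 0 (C = -4*0 = 0)
(C + I(u))*(-12) = (0 - 80)*(-12) = -80*(-12) = 960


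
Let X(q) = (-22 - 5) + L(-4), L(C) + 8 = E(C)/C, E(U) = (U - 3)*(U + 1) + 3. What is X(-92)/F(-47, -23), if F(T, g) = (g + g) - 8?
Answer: 41/54 ≈ 0.75926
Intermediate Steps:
E(U) = 3 + (1 + U)*(-3 + U) (E(U) = (-3 + U)*(1 + U) + 3 = (1 + U)*(-3 + U) + 3 = 3 + (1 + U)*(-3 + U))
F(T, g) = -8 + 2*g (F(T, g) = 2*g - 8 = -8 + 2*g)
L(C) = -10 + C (L(C) = -8 + (C*(-2 + C))/C = -8 + (-2 + C) = -10 + C)
X(q) = -41 (X(q) = (-22 - 5) + (-10 - 4) = -27 - 14 = -41)
X(-92)/F(-47, -23) = -41/(-8 + 2*(-23)) = -41/(-8 - 46) = -41/(-54) = -41*(-1/54) = 41/54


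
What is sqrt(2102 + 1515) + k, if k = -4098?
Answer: -4098 + sqrt(3617) ≈ -4037.9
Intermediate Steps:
sqrt(2102 + 1515) + k = sqrt(2102 + 1515) - 4098 = sqrt(3617) - 4098 = -4098 + sqrt(3617)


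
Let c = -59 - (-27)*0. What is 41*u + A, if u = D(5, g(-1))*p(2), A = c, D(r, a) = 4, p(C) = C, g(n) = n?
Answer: 269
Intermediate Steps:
c = -59 (c = -59 - 1*0 = -59 + 0 = -59)
A = -59
u = 8 (u = 4*2 = 8)
41*u + A = 41*8 - 59 = 328 - 59 = 269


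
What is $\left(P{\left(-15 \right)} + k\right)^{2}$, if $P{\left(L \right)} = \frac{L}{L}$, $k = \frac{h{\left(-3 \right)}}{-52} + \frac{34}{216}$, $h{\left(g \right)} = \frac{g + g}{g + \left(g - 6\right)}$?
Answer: $\frac{10387729}{7884864} \approx 1.3174$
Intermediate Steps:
$h{\left(g \right)} = \frac{2 g}{-6 + 2 g}$ ($h{\left(g \right)} = \frac{2 g}{g + \left(-6 + g\right)} = \frac{2 g}{-6 + 2 g}$)
$k = \frac{415}{2808}$ ($k = \frac{\left(-3\right) \frac{1}{-3 - 3}}{-52} + \frac{34}{216} = - \frac{3}{-6} \left(- \frac{1}{52}\right) + 34 \cdot \frac{1}{216} = \left(-3\right) \left(- \frac{1}{6}\right) \left(- \frac{1}{52}\right) + \frac{17}{108} = \frac{1}{2} \left(- \frac{1}{52}\right) + \frac{17}{108} = - \frac{1}{104} + \frac{17}{108} = \frac{415}{2808} \approx 0.14779$)
$P{\left(L \right)} = 1$
$\left(P{\left(-15 \right)} + k\right)^{2} = \left(1 + \frac{415}{2808}\right)^{2} = \left(\frac{3223}{2808}\right)^{2} = \frac{10387729}{7884864}$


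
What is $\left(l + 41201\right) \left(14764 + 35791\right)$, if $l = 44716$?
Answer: $4343533935$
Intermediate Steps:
$\left(l + 41201\right) \left(14764 + 35791\right) = \left(44716 + 41201\right) \left(14764 + 35791\right) = 85917 \cdot 50555 = 4343533935$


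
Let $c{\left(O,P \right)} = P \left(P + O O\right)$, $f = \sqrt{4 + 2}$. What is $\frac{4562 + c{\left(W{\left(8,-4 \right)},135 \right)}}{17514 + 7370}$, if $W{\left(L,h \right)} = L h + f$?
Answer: $\frac{161837}{24884} - \frac{2160 \sqrt{6}}{6221} \approx 5.6532$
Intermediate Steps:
$f = \sqrt{6} \approx 2.4495$
$W{\left(L,h \right)} = \sqrt{6} + L h$ ($W{\left(L,h \right)} = L h + \sqrt{6} = \sqrt{6} + L h$)
$c{\left(O,P \right)} = P \left(P + O^{2}\right)$
$\frac{4562 + c{\left(W{\left(8,-4 \right)},135 \right)}}{17514 + 7370} = \frac{4562 + 135 \left(135 + \left(\sqrt{6} + 8 \left(-4\right)\right)^{2}\right)}{17514 + 7370} = \frac{4562 + 135 \left(135 + \left(\sqrt{6} - 32\right)^{2}\right)}{24884} = \left(4562 + 135 \left(135 + \left(-32 + \sqrt{6}\right)^{2}\right)\right) \frac{1}{24884} = \left(4562 + \left(18225 + 135 \left(-32 + \sqrt{6}\right)^{2}\right)\right) \frac{1}{24884} = \left(22787 + 135 \left(-32 + \sqrt{6}\right)^{2}\right) \frac{1}{24884} = \frac{22787}{24884} + \frac{135 \left(-32 + \sqrt{6}\right)^{2}}{24884}$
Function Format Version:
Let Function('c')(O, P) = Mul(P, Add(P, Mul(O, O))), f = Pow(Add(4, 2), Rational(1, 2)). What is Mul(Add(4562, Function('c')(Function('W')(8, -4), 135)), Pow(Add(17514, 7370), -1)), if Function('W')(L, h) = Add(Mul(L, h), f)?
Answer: Add(Rational(161837, 24884), Mul(Rational(-2160, 6221), Pow(6, Rational(1, 2)))) ≈ 5.6532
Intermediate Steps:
f = Pow(6, Rational(1, 2)) ≈ 2.4495
Function('W')(L, h) = Add(Pow(6, Rational(1, 2)), Mul(L, h)) (Function('W')(L, h) = Add(Mul(L, h), Pow(6, Rational(1, 2))) = Add(Pow(6, Rational(1, 2)), Mul(L, h)))
Function('c')(O, P) = Mul(P, Add(P, Pow(O, 2)))
Mul(Add(4562, Function('c')(Function('W')(8, -4), 135)), Pow(Add(17514, 7370), -1)) = Mul(Add(4562, Mul(135, Add(135, Pow(Add(Pow(6, Rational(1, 2)), Mul(8, -4)), 2)))), Pow(Add(17514, 7370), -1)) = Mul(Add(4562, Mul(135, Add(135, Pow(Add(Pow(6, Rational(1, 2)), -32), 2)))), Pow(24884, -1)) = Mul(Add(4562, Mul(135, Add(135, Pow(Add(-32, Pow(6, Rational(1, 2))), 2)))), Rational(1, 24884)) = Mul(Add(4562, Add(18225, Mul(135, Pow(Add(-32, Pow(6, Rational(1, 2))), 2)))), Rational(1, 24884)) = Mul(Add(22787, Mul(135, Pow(Add(-32, Pow(6, Rational(1, 2))), 2))), Rational(1, 24884)) = Add(Rational(22787, 24884), Mul(Rational(135, 24884), Pow(Add(-32, Pow(6, Rational(1, 2))), 2)))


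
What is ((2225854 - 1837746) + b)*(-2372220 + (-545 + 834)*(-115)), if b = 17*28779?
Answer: -2110428349705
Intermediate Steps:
b = 489243
((2225854 - 1837746) + b)*(-2372220 + (-545 + 834)*(-115)) = ((2225854 - 1837746) + 489243)*(-2372220 + (-545 + 834)*(-115)) = (388108 + 489243)*(-2372220 + 289*(-115)) = 877351*(-2372220 - 33235) = 877351*(-2405455) = -2110428349705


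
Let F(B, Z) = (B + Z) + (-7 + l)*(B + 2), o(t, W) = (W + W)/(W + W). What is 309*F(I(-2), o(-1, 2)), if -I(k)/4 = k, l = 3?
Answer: -9579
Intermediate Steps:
o(t, W) = 1 (o(t, W) = (2*W)/((2*W)) = (2*W)*(1/(2*W)) = 1)
I(k) = -4*k
F(B, Z) = -8 + Z - 3*B (F(B, Z) = (B + Z) + (-7 + 3)*(B + 2) = (B + Z) - 4*(2 + B) = (B + Z) + (-8 - 4*B) = -8 + Z - 3*B)
309*F(I(-2), o(-1, 2)) = 309*(-8 + 1 - (-12)*(-2)) = 309*(-8 + 1 - 3*8) = 309*(-8 + 1 - 24) = 309*(-31) = -9579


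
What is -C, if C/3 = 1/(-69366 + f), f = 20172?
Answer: 1/16398 ≈ 6.0983e-5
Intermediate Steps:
C = -1/16398 (C = 3/(-69366 + 20172) = 3/(-49194) = 3*(-1/49194) = -1/16398 ≈ -6.0983e-5)
-C = -1*(-1/16398) = 1/16398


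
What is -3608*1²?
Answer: -3608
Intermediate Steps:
-3608*1² = -3608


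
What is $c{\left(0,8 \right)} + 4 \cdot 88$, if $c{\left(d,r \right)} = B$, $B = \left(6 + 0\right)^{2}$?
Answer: $388$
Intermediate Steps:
$B = 36$ ($B = 6^{2} = 36$)
$c{\left(d,r \right)} = 36$
$c{\left(0,8 \right)} + 4 \cdot 88 = 36 + 4 \cdot 88 = 36 + 352 = 388$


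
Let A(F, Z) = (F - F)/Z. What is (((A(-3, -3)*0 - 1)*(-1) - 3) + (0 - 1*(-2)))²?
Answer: 0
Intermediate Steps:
A(F, Z) = 0 (A(F, Z) = 0/Z = 0)
(((A(-3, -3)*0 - 1)*(-1) - 3) + (0 - 1*(-2)))² = (((0*0 - 1)*(-1) - 3) + (0 - 1*(-2)))² = (((0 - 1)*(-1) - 3) + (0 + 2))² = ((-1*(-1) - 3) + 2)² = ((1 - 3) + 2)² = (-2 + 2)² = 0² = 0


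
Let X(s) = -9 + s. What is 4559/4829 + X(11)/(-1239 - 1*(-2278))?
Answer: 4746459/5017331 ≈ 0.94601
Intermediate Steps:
4559/4829 + X(11)/(-1239 - 1*(-2278)) = 4559/4829 + (-9 + 11)/(-1239 - 1*(-2278)) = 4559*(1/4829) + 2/(-1239 + 2278) = 4559/4829 + 2/1039 = 4746459/5017331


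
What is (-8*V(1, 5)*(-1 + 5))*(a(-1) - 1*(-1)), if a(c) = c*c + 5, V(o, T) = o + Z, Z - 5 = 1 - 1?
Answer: -1344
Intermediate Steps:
Z = 5 (Z = 5 + (1 - 1) = 5 + 0 = 5)
V(o, T) = 5 + o (V(o, T) = o + 5 = 5 + o)
a(c) = 5 + c² (a(c) = c² + 5 = 5 + c²)
(-8*V(1, 5)*(-1 + 5))*(a(-1) - 1*(-1)) = (-8*(5 + 1)*(-1 + 5))*((5 + (-1)²) - 1*(-1)) = (-48*4)*((5 + 1) + 1) = (-8*24)*(6 + 1) = -192*7 = -1344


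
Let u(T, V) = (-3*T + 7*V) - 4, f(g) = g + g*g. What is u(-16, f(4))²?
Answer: 33856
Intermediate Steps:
f(g) = g + g²
u(T, V) = -4 - 3*T + 7*V
u(-16, f(4))² = (-4 - 3*(-16) + 7*(4*(1 + 4)))² = (-4 + 48 + 7*(4*5))² = (-4 + 48 + 7*20)² = (-4 + 48 + 140)² = 184² = 33856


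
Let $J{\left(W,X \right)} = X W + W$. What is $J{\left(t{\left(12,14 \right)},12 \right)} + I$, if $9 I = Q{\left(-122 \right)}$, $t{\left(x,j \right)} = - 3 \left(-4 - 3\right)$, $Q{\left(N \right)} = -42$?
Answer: $\frac{805}{3} \approx 268.33$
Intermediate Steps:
$t{\left(x,j \right)} = 21$ ($t{\left(x,j \right)} = \left(-3\right) \left(-7\right) = 21$)
$J{\left(W,X \right)} = W + W X$ ($J{\left(W,X \right)} = W X + W = W + W X$)
$I = - \frac{14}{3}$ ($I = \frac{1}{9} \left(-42\right) = - \frac{14}{3} \approx -4.6667$)
$J{\left(t{\left(12,14 \right)},12 \right)} + I = 21 \left(1 + 12\right) - \frac{14}{3} = 21 \cdot 13 - \frac{14}{3} = 273 - \frac{14}{3} = \frac{805}{3}$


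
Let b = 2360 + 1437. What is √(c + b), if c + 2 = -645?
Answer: 15*√14 ≈ 56.125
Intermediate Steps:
c = -647 (c = -2 - 645 = -647)
b = 3797
√(c + b) = √(-647 + 3797) = √3150 = 15*√14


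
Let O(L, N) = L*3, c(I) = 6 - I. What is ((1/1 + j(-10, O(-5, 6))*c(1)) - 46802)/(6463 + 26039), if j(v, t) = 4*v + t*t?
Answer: -7646/5417 ≈ -1.4115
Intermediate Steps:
O(L, N) = 3*L
j(v, t) = t² + 4*v (j(v, t) = 4*v + t² = t² + 4*v)
((1/1 + j(-10, O(-5, 6))*c(1)) - 46802)/(6463 + 26039) = ((1/1 + ((3*(-5))² + 4*(-10))*(6 - 1*1)) - 46802)/(6463 + 26039) = ((1 + ((-15)² - 40)*(6 - 1)) - 46802)/32502 = ((1 + (225 - 40)*5) - 46802)*(1/32502) = ((1 + 185*5) - 46802)*(1/32502) = ((1 + 925) - 46802)*(1/32502) = (926 - 46802)*(1/32502) = -45876*1/32502 = -7646/5417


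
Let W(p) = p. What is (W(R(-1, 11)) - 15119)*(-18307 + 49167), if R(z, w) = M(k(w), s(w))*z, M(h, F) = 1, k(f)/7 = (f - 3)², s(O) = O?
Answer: -466603200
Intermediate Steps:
k(f) = 7*(-3 + f)² (k(f) = 7*(f - 3)² = 7*(-3 + f)²)
R(z, w) = z (R(z, w) = 1*z = z)
(W(R(-1, 11)) - 15119)*(-18307 + 49167) = (-1 - 15119)*(-18307 + 49167) = -15120*30860 = -466603200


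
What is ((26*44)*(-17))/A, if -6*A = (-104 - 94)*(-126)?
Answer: 884/189 ≈ 4.6772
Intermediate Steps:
A = -4158 (A = -(-104 - 94)*(-126)/6 = -(-33)*(-126) = -⅙*24948 = -4158)
((26*44)*(-17))/A = ((26*44)*(-17))/(-4158) = (1144*(-17))*(-1/4158) = -19448*(-1/4158) = 884/189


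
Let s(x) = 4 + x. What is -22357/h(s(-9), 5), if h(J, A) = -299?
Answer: 22357/299 ≈ 74.773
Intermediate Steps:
-22357/h(s(-9), 5) = -22357/(-299) = -22357*(-1/299) = 22357/299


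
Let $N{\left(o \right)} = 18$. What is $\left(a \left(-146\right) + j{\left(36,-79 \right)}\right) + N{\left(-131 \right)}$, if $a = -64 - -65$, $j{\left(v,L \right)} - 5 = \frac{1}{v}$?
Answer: $- \frac{4427}{36} \approx -122.97$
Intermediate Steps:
$j{\left(v,L \right)} = 5 + \frac{1}{v}$
$a = 1$ ($a = -64 + 65 = 1$)
$\left(a \left(-146\right) + j{\left(36,-79 \right)}\right) + N{\left(-131 \right)} = \left(1 \left(-146\right) + \left(5 + \frac{1}{36}\right)\right) + 18 = \left(-146 + \left(5 + \frac{1}{36}\right)\right) + 18 = \left(-146 + \frac{181}{36}\right) + 18 = - \frac{5075}{36} + 18 = - \frac{4427}{36}$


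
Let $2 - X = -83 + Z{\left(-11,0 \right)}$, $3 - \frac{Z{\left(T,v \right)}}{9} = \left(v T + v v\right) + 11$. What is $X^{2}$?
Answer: $24649$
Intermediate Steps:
$Z{\left(T,v \right)} = -72 - 9 v^{2} - 9 T v$ ($Z{\left(T,v \right)} = 27 - 9 \left(\left(v T + v v\right) + 11\right) = 27 - 9 \left(\left(T v + v^{2}\right) + 11\right) = 27 - 9 \left(\left(v^{2} + T v\right) + 11\right) = 27 - 9 \left(11 + v^{2} + T v\right) = 27 - \left(99 + 9 v^{2} + 9 T v\right) = -72 - 9 v^{2} - 9 T v$)
$X = 157$ ($X = 2 - \left(-83 - \left(72 + 0 + 0\right)\right) = 2 - \left(-83 - 72\right) = 2 - -155 = 2 + 155 = 157$)
$X^{2} = 157^{2} = 24649$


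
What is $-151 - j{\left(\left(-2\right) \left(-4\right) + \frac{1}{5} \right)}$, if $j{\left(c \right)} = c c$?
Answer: $- \frac{5456}{25} \approx -218.24$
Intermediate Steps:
$j{\left(c \right)} = c^{2}$
$-151 - j{\left(\left(-2\right) \left(-4\right) + \frac{1}{5} \right)} = -151 - \left(\left(-2\right) \left(-4\right) + \frac{1}{5}\right)^{2} = -151 - \left(8 + \frac{1}{5}\right)^{2} = -151 - \left(\frac{41}{5}\right)^{2} = -151 - \frac{1681}{25} = - \frac{5456}{25}$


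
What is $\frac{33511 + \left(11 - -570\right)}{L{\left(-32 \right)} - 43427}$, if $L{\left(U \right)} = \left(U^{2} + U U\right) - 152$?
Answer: $- \frac{34092}{41531} \approx -0.82088$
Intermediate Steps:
$L{\left(U \right)} = -152 + 2 U^{2}$ ($L{\left(U \right)} = \left(U^{2} + U^{2}\right) - 152 = 2 U^{2} - 152 = -152 + 2 U^{2}$)
$\frac{33511 + \left(11 - -570\right)}{L{\left(-32 \right)} - 43427} = \frac{33511 + \left(11 - -570\right)}{\left(-152 + 2 \left(-32\right)^{2}\right) - 43427} = \frac{33511 + \left(11 + 570\right)}{\left(-152 + 2 \cdot 1024\right) - 43427} = \frac{33511 + 581}{\left(-152 + 2048\right) - 43427} = \frac{34092}{1896 - 43427} = \frac{34092}{-41531} = 34092 \left(- \frac{1}{41531}\right) = - \frac{34092}{41531}$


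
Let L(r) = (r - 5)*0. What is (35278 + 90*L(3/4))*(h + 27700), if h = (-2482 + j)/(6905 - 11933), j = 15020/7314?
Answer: 4492123586401298/4596849 ≈ 9.7722e+8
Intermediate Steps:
j = 7510/3657 (j = 15020*(1/7314) = 7510/3657 ≈ 2.0536)
L(r) = 0 (L(r) = (-5 + r)*0 = 0)
h = 2267291/4596849 (h = (-2482 + 7510/3657)/(6905 - 11933) = -9069164/3657/(-5028) = -9069164/3657*(-1/5028) = 2267291/4596849 ≈ 0.49323)
(35278 + 90*L(3/4))*(h + 27700) = (35278 + 90*0)*(2267291/4596849 + 27700) = (35278 + 0)*(127334984591/4596849) = 35278*(127334984591/4596849) = 4492123586401298/4596849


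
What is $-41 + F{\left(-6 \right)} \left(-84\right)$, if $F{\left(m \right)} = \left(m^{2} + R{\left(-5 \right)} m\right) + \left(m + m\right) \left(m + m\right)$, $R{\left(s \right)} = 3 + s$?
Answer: $-16169$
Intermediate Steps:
$F{\left(m \right)} = - 2 m + 5 m^{2}$ ($F{\left(m \right)} = \left(m^{2} + \left(3 - 5\right) m\right) + \left(m + m\right) \left(m + m\right) = \left(m^{2} - 2 m\right) + 2 m 2 m = \left(m^{2} - 2 m\right) + 4 m^{2} = - 2 m + 5 m^{2}$)
$-41 + F{\left(-6 \right)} \left(-84\right) = -41 + - 6 \left(-2 + 5 \left(-6\right)\right) \left(-84\right) = -41 + - 6 \left(-2 - 30\right) \left(-84\right) = -41 + \left(-6\right) \left(-32\right) \left(-84\right) = -41 + 192 \left(-84\right) = -41 - 16128 = -16169$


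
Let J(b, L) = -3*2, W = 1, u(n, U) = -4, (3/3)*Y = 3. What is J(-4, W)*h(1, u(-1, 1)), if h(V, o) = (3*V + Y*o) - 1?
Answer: 60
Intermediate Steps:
Y = 3
J(b, L) = -6
h(V, o) = -1 + 3*V + 3*o (h(V, o) = (3*V + 3*o) - 1 = -1 + 3*V + 3*o)
J(-4, W)*h(1, u(-1, 1)) = -6*(-1 + 3*1 + 3*(-4)) = -6*(-1 + 3 - 12) = -6*(-10) = 60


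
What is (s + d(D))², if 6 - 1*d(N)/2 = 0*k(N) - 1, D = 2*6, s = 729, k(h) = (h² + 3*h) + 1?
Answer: 552049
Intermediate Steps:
k(h) = 1 + h² + 3*h
D = 12
d(N) = 14 (d(N) = 12 - 2*(0*(1 + N² + 3*N) - 1) = 12 - 2*(0 - 1) = 12 - 2*(-1) = 12 + 2 = 14)
(s + d(D))² = (729 + 14)² = 743² = 552049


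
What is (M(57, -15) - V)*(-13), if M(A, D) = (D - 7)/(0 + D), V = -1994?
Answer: -389116/15 ≈ -25941.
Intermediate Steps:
M(A, D) = (-7 + D)/D
(M(57, -15) - V)*(-13) = ((-7 - 15)/(-15) - 1*(-1994))*(-13) = (-1/15*(-22) + 1994)*(-13) = (22/15 + 1994)*(-13) = (29932/15)*(-13) = -389116/15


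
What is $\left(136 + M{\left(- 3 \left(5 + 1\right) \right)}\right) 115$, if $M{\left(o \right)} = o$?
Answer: $13570$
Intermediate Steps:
$\left(136 + M{\left(- 3 \left(5 + 1\right) \right)}\right) 115 = \left(136 - 3 \left(5 + 1\right)\right) 115 = \left(136 - 18\right) 115 = 118 \cdot 115 = 13570$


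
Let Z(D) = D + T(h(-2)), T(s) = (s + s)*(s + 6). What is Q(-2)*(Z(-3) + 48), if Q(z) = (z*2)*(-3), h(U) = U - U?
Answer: 540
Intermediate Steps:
h(U) = 0
T(s) = 2*s*(6 + s) (T(s) = (2*s)*(6 + s) = 2*s*(6 + s))
Z(D) = D (Z(D) = D + 2*0*(6 + 0) = D + 2*0*6 = D + 0 = D)
Q(z) = -6*z (Q(z) = (2*z)*(-3) = -6*z)
Q(-2)*(Z(-3) + 48) = (-6*(-2))*(-3 + 48) = 12*45 = 540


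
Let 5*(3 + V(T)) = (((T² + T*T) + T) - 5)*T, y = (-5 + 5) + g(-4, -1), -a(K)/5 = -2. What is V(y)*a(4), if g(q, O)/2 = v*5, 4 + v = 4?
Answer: -30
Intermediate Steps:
v = 0 (v = -4 + 4 = 0)
a(K) = 10 (a(K) = -5*(-2) = 10)
g(q, O) = 0 (g(q, O) = 2*(0*5) = 2*0 = 0)
y = 0 (y = (-5 + 5) + 0 = 0 + 0 = 0)
V(T) = -3 + T*(-5 + T + 2*T²)/5 (V(T) = -3 + ((((T² + T*T) + T) - 5)*T)/5 = -3 + ((((T² + T²) + T) - 5)*T)/5 = -3 + (((2*T² + T) - 5)*T)/5 = -3 + (((T + 2*T²) - 5)*T)/5 = -3 + ((-5 + T + 2*T²)*T)/5 = -3 + (T*(-5 + T + 2*T²))/5 = -3 + T*(-5 + T + 2*T²)/5)
V(y)*a(4) = (-3 - 1*0 + (⅕)*0² + (⅖)*0³)*10 = (-3 + 0 + (⅕)*0 + (⅖)*0)*10 = (-3 + 0 + 0 + 0)*10 = -3*10 = -30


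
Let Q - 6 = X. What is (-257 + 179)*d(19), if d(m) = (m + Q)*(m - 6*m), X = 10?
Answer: 259350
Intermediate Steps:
Q = 16 (Q = 6 + 10 = 16)
d(m) = -5*m*(16 + m) (d(m) = (m + 16)*(m - 6*m) = (16 + m)*(-5*m) = -5*m*(16 + m))
(-257 + 179)*d(19) = (-257 + 179)*(-5*19*(16 + 19)) = -(-390)*19*35 = -78*(-3325) = 259350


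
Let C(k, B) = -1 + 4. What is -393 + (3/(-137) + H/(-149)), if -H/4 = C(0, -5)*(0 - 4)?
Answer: -8029332/20413 ≈ -393.34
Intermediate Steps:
C(k, B) = 3
H = 48 (H = -12*(0 - 4) = -12*(-4) = -4*(-12) = 48)
-393 + (3/(-137) + H/(-149)) = -393 + (3/(-137) + 48/(-149)) = -393 + (3*(-1/137) + 48*(-1/149)) = -393 + (-3/137 - 48/149) = -393 - 7023/20413 = -8029332/20413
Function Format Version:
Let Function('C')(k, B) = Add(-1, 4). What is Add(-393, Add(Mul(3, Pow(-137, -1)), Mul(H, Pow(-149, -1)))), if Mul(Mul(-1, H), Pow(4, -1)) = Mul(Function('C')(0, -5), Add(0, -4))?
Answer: Rational(-8029332, 20413) ≈ -393.34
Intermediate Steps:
Function('C')(k, B) = 3
H = 48 (H = Mul(-4, Mul(3, Add(0, -4))) = Mul(-4, Mul(3, -4)) = Mul(-4, -12) = 48)
Add(-393, Add(Mul(3, Pow(-137, -1)), Mul(H, Pow(-149, -1)))) = Add(-393, Add(Mul(3, Pow(-137, -1)), Mul(48, Pow(-149, -1)))) = Add(-393, Add(Mul(3, Rational(-1, 137)), Mul(48, Rational(-1, 149)))) = Add(-393, Add(Rational(-3, 137), Rational(-48, 149))) = Add(-393, Rational(-7023, 20413)) = Rational(-8029332, 20413)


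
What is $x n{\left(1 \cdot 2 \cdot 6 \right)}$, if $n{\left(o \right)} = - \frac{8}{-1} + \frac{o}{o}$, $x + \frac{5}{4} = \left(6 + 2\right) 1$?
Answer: $\frac{243}{4} \approx 60.75$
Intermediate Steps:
$x = \frac{27}{4}$ ($x = - \frac{5}{4} + \left(6 + 2\right) 1 = - \frac{5}{4} + 8 \cdot 1 = - \frac{5}{4} + 8 = \frac{27}{4} \approx 6.75$)
$n{\left(o \right)} = 9$ ($n{\left(o \right)} = \left(-8\right) \left(-1\right) + 1 = 8 + 1 = 9$)
$x n{\left(1 \cdot 2 \cdot 6 \right)} = \frac{27}{4} \cdot 9 = \frac{243}{4}$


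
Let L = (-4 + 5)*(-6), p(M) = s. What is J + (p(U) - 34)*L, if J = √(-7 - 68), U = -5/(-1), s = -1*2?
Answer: 216 + 5*I*√3 ≈ 216.0 + 8.6602*I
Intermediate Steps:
s = -2
U = 5 (U = -5*(-1) = 5)
p(M) = -2
L = -6 (L = 1*(-6) = -6)
J = 5*I*√3 (J = √(-75) = 5*I*√3 ≈ 8.6602*I)
J + (p(U) - 34)*L = 5*I*√3 + (-2 - 34)*(-6) = 5*I*√3 - 36*(-6) = 5*I*√3 + 216 = 216 + 5*I*√3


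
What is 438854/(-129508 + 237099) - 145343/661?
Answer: -15347516219/71117651 ≈ -215.80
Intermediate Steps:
438854/(-129508 + 237099) - 145343/661 = 438854/107591 - 145343*1/661 = 438854*(1/107591) - 145343/661 = 438854/107591 - 145343/661 = -15347516219/71117651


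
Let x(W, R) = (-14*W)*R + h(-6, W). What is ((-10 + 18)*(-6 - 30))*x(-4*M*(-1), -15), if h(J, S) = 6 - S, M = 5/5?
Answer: -242496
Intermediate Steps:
M = 1 (M = 5*(⅕) = 1)
x(W, R) = 6 - W - 14*R*W (x(W, R) = (-14*W)*R + (6 - W) = -14*R*W + (6 - W) = 6 - W - 14*R*W)
((-10 + 18)*(-6 - 30))*x(-4*M*(-1), -15) = ((-10 + 18)*(-6 - 30))*(6 - (-4*1)*(-1) - 14*(-15)*-4*1*(-1)) = (8*(-36))*(6 - (-4)*(-1) - 14*(-15)*(-4*(-1))) = -288*(6 - 1*4 - 14*(-15)*4) = -288*(6 - 4 + 840) = -288*842 = -242496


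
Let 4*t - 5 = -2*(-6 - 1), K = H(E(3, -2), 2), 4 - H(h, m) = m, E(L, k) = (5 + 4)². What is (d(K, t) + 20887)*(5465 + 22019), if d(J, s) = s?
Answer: 574188857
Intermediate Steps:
E(L, k) = 81 (E(L, k) = 9² = 81)
H(h, m) = 4 - m
K = 2 (K = 4 - 1*2 = 4 - 2 = 2)
t = 19/4 (t = 5/4 + (-2*(-6 - 1))/4 = 5/4 + (-2*(-7))/4 = 5/4 + (¼)*14 = 5/4 + 7/2 = 19/4 ≈ 4.7500)
(d(K, t) + 20887)*(5465 + 22019) = (19/4 + 20887)*(5465 + 22019) = (83567/4)*27484 = 574188857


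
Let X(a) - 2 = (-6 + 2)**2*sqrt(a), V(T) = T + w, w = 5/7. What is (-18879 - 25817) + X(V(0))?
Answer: -44694 + 16*sqrt(35)/7 ≈ -44681.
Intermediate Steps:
w = 5/7 (w = 5*(1/7) = 5/7 ≈ 0.71429)
V(T) = 5/7 + T (V(T) = T + 5/7 = 5/7 + T)
X(a) = 2 + 16*sqrt(a) (X(a) = 2 + (-6 + 2)**2*sqrt(a) = 2 + (-4)**2*sqrt(a) = 2 + 16*sqrt(a))
(-18879 - 25817) + X(V(0)) = (-18879 - 25817) + (2 + 16*sqrt(5/7 + 0)) = -44696 + (2 + 16*sqrt(5/7)) = -44696 + (2 + 16*(sqrt(35)/7)) = -44696 + (2 + 16*sqrt(35)/7) = -44694 + 16*sqrt(35)/7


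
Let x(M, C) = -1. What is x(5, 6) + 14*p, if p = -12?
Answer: -169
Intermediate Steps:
x(5, 6) + 14*p = -1 + 14*(-12) = -1 - 168 = -169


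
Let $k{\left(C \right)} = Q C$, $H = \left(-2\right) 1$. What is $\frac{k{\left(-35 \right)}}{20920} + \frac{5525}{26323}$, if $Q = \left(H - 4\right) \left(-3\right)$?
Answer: $\frac{9899951}{55067716} \approx 0.17978$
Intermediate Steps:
$H = -2$
$Q = 18$ ($Q = \left(-2 - 4\right) \left(-3\right) = \left(-6\right) \left(-3\right) = 18$)
$k{\left(C \right)} = 18 C$
$\frac{k{\left(-35 \right)}}{20920} + \frac{5525}{26323} = \frac{18 \left(-35\right)}{20920} + \frac{5525}{26323} = \left(-630\right) \frac{1}{20920} + 5525 \cdot \frac{1}{26323} = - \frac{63}{2092} + \frac{5525}{26323} = \frac{9899951}{55067716}$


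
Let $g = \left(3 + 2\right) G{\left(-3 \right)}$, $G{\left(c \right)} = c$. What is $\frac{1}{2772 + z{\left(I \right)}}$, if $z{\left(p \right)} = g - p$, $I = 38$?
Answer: $\frac{1}{2719} \approx 0.00036778$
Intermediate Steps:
$g = -15$ ($g = \left(3 + 2\right) \left(-3\right) = 5 \left(-3\right) = -15$)
$z{\left(p \right)} = -15 - p$
$\frac{1}{2772 + z{\left(I \right)}} = \frac{1}{2772 - 53} = \frac{1}{2719}$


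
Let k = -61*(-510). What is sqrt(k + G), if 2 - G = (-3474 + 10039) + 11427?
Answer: 8*sqrt(205) ≈ 114.54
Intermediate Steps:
k = 31110
G = -17990 (G = 2 - ((-3474 + 10039) + 11427) = 2 - (6565 + 11427) = 2 - 1*17992 = 2 - 17992 = -17990)
sqrt(k + G) = sqrt(31110 - 17990) = sqrt(13120) = 8*sqrt(205)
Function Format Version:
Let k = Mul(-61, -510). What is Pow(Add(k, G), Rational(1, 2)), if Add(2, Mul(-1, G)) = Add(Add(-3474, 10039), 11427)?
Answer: Mul(8, Pow(205, Rational(1, 2))) ≈ 114.54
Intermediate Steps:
k = 31110
G = -17990 (G = Add(2, Mul(-1, Add(Add(-3474, 10039), 11427))) = Add(2, Mul(-1, Add(6565, 11427))) = Add(2, Mul(-1, 17992)) = Add(2, -17992) = -17990)
Pow(Add(k, G), Rational(1, 2)) = Pow(Add(31110, -17990), Rational(1, 2)) = Pow(13120, Rational(1, 2)) = Mul(8, Pow(205, Rational(1, 2)))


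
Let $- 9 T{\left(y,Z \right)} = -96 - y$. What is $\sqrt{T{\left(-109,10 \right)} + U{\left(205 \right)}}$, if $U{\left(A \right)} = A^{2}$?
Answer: $\frac{2 \sqrt{94553}}{3} \approx 205.0$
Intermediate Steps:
$T{\left(y,Z \right)} = \frac{32}{3} + \frac{y}{9}$ ($T{\left(y,Z \right)} = - \frac{-96 - y}{9} = \frac{32}{3} + \frac{y}{9}$)
$\sqrt{T{\left(-109,10 \right)} + U{\left(205 \right)}} = \sqrt{\left(\frac{32}{3} + \frac{1}{9} \left(-109\right)\right) + 205^{2}} = \sqrt{\left(\frac{32}{3} - \frac{109}{9}\right) + 42025} = \sqrt{- \frac{13}{9} + 42025} = \sqrt{\frac{378212}{9}} = \frac{2 \sqrt{94553}}{3}$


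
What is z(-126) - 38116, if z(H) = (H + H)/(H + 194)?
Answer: -648035/17 ≈ -38120.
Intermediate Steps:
z(H) = 2*H/(194 + H) (z(H) = (2*H)/(194 + H) = 2*H/(194 + H))
z(-126) - 38116 = 2*(-126)/(194 - 126) - 38116 = 2*(-126)/68 - 38116 = 2*(-126)*(1/68) - 38116 = -63/17 - 38116 = -648035/17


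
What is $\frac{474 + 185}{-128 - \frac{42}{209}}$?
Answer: $- \frac{137731}{26794} \approx -5.1404$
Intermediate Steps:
$\frac{474 + 185}{-128 - \frac{42}{209}} = \frac{659}{-128 - \frac{42}{209}} = \frac{659}{- \frac{26794}{209}} = 659 \left(- \frac{209}{26794}\right) = - \frac{137731}{26794}$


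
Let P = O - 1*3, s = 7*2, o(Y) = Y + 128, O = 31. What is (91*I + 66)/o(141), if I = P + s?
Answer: 3888/269 ≈ 14.454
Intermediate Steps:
o(Y) = 128 + Y
s = 14
P = 28 (P = 31 - 1*3 = 31 - 3 = 28)
I = 42 (I = 28 + 14 = 42)
(91*I + 66)/o(141) = (91*42 + 66)/(128 + 141) = (3822 + 66)/269 = 3888*(1/269) = 3888/269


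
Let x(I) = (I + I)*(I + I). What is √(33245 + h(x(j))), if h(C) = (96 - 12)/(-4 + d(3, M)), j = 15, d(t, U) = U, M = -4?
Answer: √132938/2 ≈ 182.30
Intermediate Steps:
x(I) = 4*I² (x(I) = (2*I)*(2*I) = 4*I²)
h(C) = -21/2 (h(C) = (96 - 12)/(-4 - 4) = 84/(-8) = 84*(-⅛) = -21/2)
√(33245 + h(x(j))) = √(33245 - 21/2) = √(66469/2) = √132938/2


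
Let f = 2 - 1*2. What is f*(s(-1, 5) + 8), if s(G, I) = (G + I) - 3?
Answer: 0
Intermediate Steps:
s(G, I) = -3 + G + I
f = 0 (f = 2 - 2 = 0)
f*(s(-1, 5) + 8) = 0*((-3 - 1 + 5) + 8) = 0*(1 + 8) = 0*9 = 0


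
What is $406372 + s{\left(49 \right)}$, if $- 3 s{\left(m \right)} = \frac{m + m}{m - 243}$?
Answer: $\frac{118254301}{291} \approx 4.0637 \cdot 10^{5}$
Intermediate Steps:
$s{\left(m \right)} = - \frac{2 m}{3 \left(-243 + m\right)}$ ($s{\left(m \right)} = - \frac{\left(m + m\right) \frac{1}{m - 243}}{3} = - \frac{2 m \frac{1}{-243 + m}}{3} = - \frac{2 m}{3 \left(-243 + m\right)}$)
$406372 + s{\left(49 \right)} = 406372 - \frac{98}{-729 + 3 \cdot 49} = 406372 - \frac{98}{-729 + 147} = 406372 - \frac{98}{-582} = 406372 - 98 \left(- \frac{1}{582}\right) = 406372 + \frac{49}{291} = \frac{118254301}{291}$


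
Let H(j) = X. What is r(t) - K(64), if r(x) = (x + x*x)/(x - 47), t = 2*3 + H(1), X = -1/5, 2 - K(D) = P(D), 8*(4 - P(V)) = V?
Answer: -3583/515 ≈ -6.9573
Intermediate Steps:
P(V) = 4 - V/8
K(D) = -2 + D/8 (K(D) = 2 - (4 - D/8) = 2 + (-4 + D/8) = -2 + D/8)
X = -1/5 (X = -1*1/5 = -1/5 ≈ -0.20000)
H(j) = -1/5
t = 29/5 (t = 2*3 - 1/5 = 6 - 1/5 = 29/5 ≈ 5.8000)
r(x) = (x + x**2)/(-47 + x)
r(t) - K(64) = 29*(1 + 29/5)/(5*(-47 + 29/5)) - (-2 + (1/8)*64) = (29/5)*(34/5)/(-206/5) - (-2 + 8) = (29/5)*(-5/206)*(34/5) - 1*6 = -493/515 - 6 = -3583/515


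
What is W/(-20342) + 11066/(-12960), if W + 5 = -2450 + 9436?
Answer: -78894583/65908080 ≈ -1.1970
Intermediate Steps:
W = 6981 (W = -5 + (-2450 + 9436) = -5 + 6986 = 6981)
W/(-20342) + 11066/(-12960) = 6981/(-20342) + 11066/(-12960) = 6981*(-1/20342) + 11066*(-1/12960) = -6981/20342 - 5533/6480 = -78894583/65908080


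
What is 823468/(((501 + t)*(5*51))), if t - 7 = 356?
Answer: 205867/55080 ≈ 3.7376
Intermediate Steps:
t = 363 (t = 7 + 356 = 363)
823468/(((501 + t)*(5*51))) = 823468/(((501 + 363)*(5*51))) = 823468/((864*255)) = 823468/220320 = 823468*(1/220320) = 205867/55080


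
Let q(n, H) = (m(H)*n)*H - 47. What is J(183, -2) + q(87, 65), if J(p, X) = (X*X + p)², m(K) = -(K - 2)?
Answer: -321343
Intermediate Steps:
m(K) = 2 - K (m(K) = -(-2 + K) = 2 - K)
q(n, H) = -47 + H*n*(2 - H) (q(n, H) = ((2 - H)*n)*H - 47 = (n*(2 - H))*H - 47 = H*n*(2 - H) - 47 = -47 + H*n*(2 - H))
J(p, X) = (p + X²)² (J(p, X) = (X² + p)² = (p + X²)²)
J(183, -2) + q(87, 65) = (183 + (-2)²)² + (-47 - 1*65*87*(-2 + 65)) = (183 + 4)² + (-47 - 1*65*87*63) = 187² + (-47 - 356265) = 34969 - 356312 = -321343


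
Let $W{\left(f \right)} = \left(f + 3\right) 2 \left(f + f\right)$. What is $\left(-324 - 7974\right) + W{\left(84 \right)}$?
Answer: $20934$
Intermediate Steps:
$W{\left(f \right)} = 4 f \left(3 + f\right)$ ($W{\left(f \right)} = \left(3 + f\right) 2 \cdot 2 f = \left(3 + f\right) 4 f = 4 f \left(3 + f\right)$)
$\left(-324 - 7974\right) + W{\left(84 \right)} = \left(-324 - 7974\right) + 4 \cdot 84 \left(3 + 84\right) = \left(-324 - 7974\right) + 4 \cdot 84 \cdot 87 = -8298 + 29232 = 20934$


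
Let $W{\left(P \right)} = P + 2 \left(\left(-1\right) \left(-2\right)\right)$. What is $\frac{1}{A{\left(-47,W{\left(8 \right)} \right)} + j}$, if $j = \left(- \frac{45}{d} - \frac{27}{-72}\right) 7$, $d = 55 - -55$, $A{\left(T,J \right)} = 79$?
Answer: $\frac{88}{6931} \approx 0.012697$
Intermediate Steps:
$W{\left(P \right)} = 4 + P$ ($W{\left(P \right)} = P + 2 \cdot 2 = P + 4 = 4 + P$)
$d = 110$ ($d = 55 + 55 = 110$)
$j = - \frac{21}{88}$ ($j = \left(- \frac{45}{110} - \frac{27}{-72}\right) 7 = \left(\left(-45\right) \frac{1}{110} - - \frac{3}{8}\right) 7 = \left(- \frac{9}{22} + \frac{3}{8}\right) 7 = \left(- \frac{3}{88}\right) 7 = - \frac{21}{88} \approx -0.23864$)
$\frac{1}{A{\left(-47,W{\left(8 \right)} \right)} + j} = \frac{1}{79 - \frac{21}{88}} = \frac{1}{\frac{6931}{88}} = \frac{88}{6931}$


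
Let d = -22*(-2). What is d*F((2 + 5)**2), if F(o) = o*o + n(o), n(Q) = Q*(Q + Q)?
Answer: 316932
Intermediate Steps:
n(Q) = 2*Q**2 (n(Q) = Q*(2*Q) = 2*Q**2)
d = 44
F(o) = 3*o**2 (F(o) = o*o + 2*o**2 = o**2 + 2*o**2 = 3*o**2)
d*F((2 + 5)**2) = 44*(3*((2 + 5)**2)**2) = 44*(3*(7**2)**2) = 44*(3*49**2) = 44*(3*2401) = 44*7203 = 316932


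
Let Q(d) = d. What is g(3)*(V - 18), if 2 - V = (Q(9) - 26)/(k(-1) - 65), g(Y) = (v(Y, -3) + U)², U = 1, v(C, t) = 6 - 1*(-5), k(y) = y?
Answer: -25752/11 ≈ -2341.1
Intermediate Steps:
v(C, t) = 11 (v(C, t) = 6 + 5 = 11)
g(Y) = 144 (g(Y) = (11 + 1)² = 12² = 144)
V = 115/66 (V = 2 - (9 - 26)/(-1 - 65) = 2 - (-17)/(-66) = 2 - (-17)*(-1)/66 = 2 - 1*17/66 = 2 - 17/66 = 115/66 ≈ 1.7424)
g(3)*(V - 18) = 144*(115/66 - 18) = 144*(-1073/66) = -25752/11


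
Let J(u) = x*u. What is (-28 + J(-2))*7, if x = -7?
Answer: -98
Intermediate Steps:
J(u) = -7*u
(-28 + J(-2))*7 = (-28 - 7*(-2))*7 = (-28 + 14)*7 = -14*7 = -98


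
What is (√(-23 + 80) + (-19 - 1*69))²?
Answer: (88 - √57)² ≈ 6472.2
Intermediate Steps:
(√(-23 + 80) + (-19 - 1*69))² = (√57 + (-19 - 69))² = (√57 - 88)² = (-88 + √57)²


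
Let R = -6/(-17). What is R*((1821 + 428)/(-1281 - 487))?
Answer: -519/1156 ≈ -0.44896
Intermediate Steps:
R = 6/17 (R = -6*(-1/17) = 6/17 ≈ 0.35294)
R*((1821 + 428)/(-1281 - 487)) = 6*((1821 + 428)/(-1281 - 487))/17 = 6*(2249/(-1768))/17 = 6*(2249*(-1/1768))/17 = (6/17)*(-173/136) = -519/1156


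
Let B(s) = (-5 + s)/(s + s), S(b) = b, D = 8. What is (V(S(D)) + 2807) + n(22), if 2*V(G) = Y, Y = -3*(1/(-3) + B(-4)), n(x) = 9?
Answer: 45037/16 ≈ 2814.8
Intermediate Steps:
B(s) = (-5 + s)/(2*s) (B(s) = (-5 + s)/((2*s)) = (-5 + s)*(1/(2*s)) = (-5 + s)/(2*s))
Y = -19/8 (Y = -3*(1/(-3) + (½)*(-5 - 4)/(-4)) = -3*(-⅓ + (½)*(-¼)*(-9)) = -3*(-⅓ + 9/8) = -3*19/24 = -19/8 ≈ -2.3750)
V(G) = -19/16 (V(G) = (½)*(-19/8) = -19/16)
(V(S(D)) + 2807) + n(22) = (-19/16 + 2807) + 9 = 44893/16 + 9 = 45037/16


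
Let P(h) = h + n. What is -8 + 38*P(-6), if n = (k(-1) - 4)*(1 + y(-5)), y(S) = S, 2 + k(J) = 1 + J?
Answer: 676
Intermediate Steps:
k(J) = -1 + J (k(J) = -2 + (1 + J) = -1 + J)
n = 24 (n = ((-1 - 1) - 4)*(1 - 5) = (-2 - 4)*(-4) = -6*(-4) = 24)
P(h) = 24 + h (P(h) = h + 24 = 24 + h)
-8 + 38*P(-6) = -8 + 38*(24 - 6) = -8 + 38*18 = -8 + 684 = 676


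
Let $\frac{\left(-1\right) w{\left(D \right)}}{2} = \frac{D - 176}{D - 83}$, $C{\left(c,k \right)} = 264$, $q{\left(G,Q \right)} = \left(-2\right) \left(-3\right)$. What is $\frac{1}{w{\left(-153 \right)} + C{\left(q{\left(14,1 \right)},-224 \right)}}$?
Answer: $\frac{118}{30823} \approx 0.0038283$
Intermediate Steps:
$q{\left(G,Q \right)} = 6$
$w{\left(D \right)} = - \frac{2 \left(-176 + D\right)}{-83 + D}$ ($w{\left(D \right)} = - 2 \frac{D - 176}{D - 83} = - 2 \frac{-176 + D}{-83 + D} = - \frac{2 \left(-176 + D\right)}{-83 + D}$)
$\frac{1}{w{\left(-153 \right)} + C{\left(q{\left(14,1 \right)},-224 \right)}} = \frac{1}{\frac{2 \left(176 - -153\right)}{-83 - 153} + 264} = \frac{1}{\frac{2 \left(176 + 153\right)}{-236} + 264} = \frac{1}{2 \left(- \frac{1}{236}\right) 329 + 264} = \frac{1}{- \frac{329}{118} + 264} = \frac{1}{\frac{30823}{118}} = \frac{118}{30823}$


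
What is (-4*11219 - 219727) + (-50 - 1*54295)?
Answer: -318948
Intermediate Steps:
(-4*11219 - 219727) + (-50 - 1*54295) = (-44876 - 219727) + (-50 - 54295) = -264603 - 54345 = -318948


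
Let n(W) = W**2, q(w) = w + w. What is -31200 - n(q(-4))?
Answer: -31264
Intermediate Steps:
q(w) = 2*w
-31200 - n(q(-4)) = -31200 - (2*(-4))**2 = -31200 - 1*(-8)**2 = -31200 - 1*64 = -31200 - 64 = -31264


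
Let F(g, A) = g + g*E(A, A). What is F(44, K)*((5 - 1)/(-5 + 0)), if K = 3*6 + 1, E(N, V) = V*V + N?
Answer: -67056/5 ≈ -13411.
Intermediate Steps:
E(N, V) = N + V**2 (E(N, V) = V**2 + N = N + V**2)
K = 19 (K = 18 + 1 = 19)
F(g, A) = g + g*(A + A**2)
F(44, K)*((5 - 1)/(-5 + 0)) = (44*(1 + 19 + 19**2))*((5 - 1)/(-5 + 0)) = (44*(1 + 19 + 361))*(4/(-5)) = (44*381)*(4*(-1/5)) = 16764*(-4/5) = -67056/5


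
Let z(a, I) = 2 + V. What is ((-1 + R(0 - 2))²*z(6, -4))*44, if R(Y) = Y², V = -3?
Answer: -396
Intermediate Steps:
z(a, I) = -1 (z(a, I) = 2 - 3 = -1)
((-1 + R(0 - 2))²*z(6, -4))*44 = ((-1 + (0 - 2)²)²*(-1))*44 = ((-1 + (-2)²)²*(-1))*44 = ((-1 + 4)²*(-1))*44 = (3²*(-1))*44 = (9*(-1))*44 = -9*44 = -396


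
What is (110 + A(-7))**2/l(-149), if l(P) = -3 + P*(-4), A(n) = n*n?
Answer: 25281/593 ≈ 42.632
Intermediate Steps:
A(n) = n**2
l(P) = -3 - 4*P
(110 + A(-7))**2/l(-149) = (110 + (-7)**2)**2/(-3 - 4*(-149)) = (110 + 49)**2/(-3 + 596) = 159**2/593 = 25281*(1/593) = 25281/593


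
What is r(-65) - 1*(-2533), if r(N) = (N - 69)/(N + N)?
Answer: 164712/65 ≈ 2534.0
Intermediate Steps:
r(N) = (-69 + N)/(2*N) (r(N) = (-69 + N)/((2*N)) = (-69 + N)*(1/(2*N)) = (-69 + N)/(2*N))
r(-65) - 1*(-2533) = (1/2)*(-69 - 65)/(-65) - 1*(-2533) = (1/2)*(-1/65)*(-134) + 2533 = 67/65 + 2533 = 164712/65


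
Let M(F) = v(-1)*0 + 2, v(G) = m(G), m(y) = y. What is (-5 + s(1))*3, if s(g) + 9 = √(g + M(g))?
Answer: -42 + 3*√3 ≈ -36.804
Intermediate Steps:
v(G) = G
M(F) = 2 (M(F) = -1*0 + 2 = 0 + 2 = 2)
s(g) = -9 + √(2 + g) (s(g) = -9 + √(g + 2) = -9 + √(2 + g))
(-5 + s(1))*3 = (-5 + (-9 + √(2 + 1)))*3 = (-5 + (-9 + √3))*3 = (-14 + √3)*3 = -42 + 3*√3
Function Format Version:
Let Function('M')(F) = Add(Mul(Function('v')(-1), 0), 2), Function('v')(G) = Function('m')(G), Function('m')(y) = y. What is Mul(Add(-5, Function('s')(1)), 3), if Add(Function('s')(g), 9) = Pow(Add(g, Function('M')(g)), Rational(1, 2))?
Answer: Add(-42, Mul(3, Pow(3, Rational(1, 2)))) ≈ -36.804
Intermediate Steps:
Function('v')(G) = G
Function('M')(F) = 2 (Function('M')(F) = Add(Mul(-1, 0), 2) = Add(0, 2) = 2)
Function('s')(g) = Add(-9, Pow(Add(2, g), Rational(1, 2))) (Function('s')(g) = Add(-9, Pow(Add(g, 2), Rational(1, 2))) = Add(-9, Pow(Add(2, g), Rational(1, 2))))
Mul(Add(-5, Function('s')(1)), 3) = Mul(Add(-5, Add(-9, Pow(Add(2, 1), Rational(1, 2)))), 3) = Mul(Add(-5, Add(-9, Pow(3, Rational(1, 2)))), 3) = Mul(Add(-14, Pow(3, Rational(1, 2))), 3) = Add(-42, Mul(3, Pow(3, Rational(1, 2))))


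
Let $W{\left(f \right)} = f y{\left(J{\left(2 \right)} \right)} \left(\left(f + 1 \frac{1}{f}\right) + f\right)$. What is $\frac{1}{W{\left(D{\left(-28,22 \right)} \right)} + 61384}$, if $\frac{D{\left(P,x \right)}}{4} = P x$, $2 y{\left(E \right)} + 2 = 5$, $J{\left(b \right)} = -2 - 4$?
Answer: $\frac{2}{36550547} \approx 5.4719 \cdot 10^{-8}$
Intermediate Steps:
$J{\left(b \right)} = -6$
$y{\left(E \right)} = \frac{3}{2}$ ($y{\left(E \right)} = -1 + \frac{1}{2} \cdot 5 = -1 + \frac{5}{2} = \frac{3}{2}$)
$D{\left(P,x \right)} = 4 P x$
$W{\left(f \right)} = \frac{3 f \left(\frac{1}{f} + 2 f\right)}{2}$ ($W{\left(f \right)} = f \frac{3}{2} \left(\left(f + 1 \frac{1}{f}\right) + f\right) = \frac{3 f}{2} \left(\left(f + \frac{1}{f}\right) + f\right) = \frac{3 f}{2} \left(\frac{1}{f} + 2 f\right) = \frac{3 f \left(\frac{1}{f} + 2 f\right)}{2}$)
$\frac{1}{W{\left(D{\left(-28,22 \right)} \right)} + 61384} = \frac{1}{\left(\frac{3}{2} + 3 \left(4 \left(-28\right) 22\right)^{2}\right) + 61384} = \frac{1}{\left(\frac{3}{2} + 3 \left(-2464\right)^{2}\right) + 61384} = \frac{1}{\left(\frac{3}{2} + 3 \cdot 6071296\right) + 61384} = \frac{1}{\left(\frac{3}{2} + 18213888\right) + 61384} = \frac{1}{\frac{36427779}{2} + 61384} = \frac{1}{\frac{36550547}{2}} = \frac{2}{36550547}$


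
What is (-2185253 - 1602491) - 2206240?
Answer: -5993984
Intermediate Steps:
(-2185253 - 1602491) - 2206240 = -3787744 - 2206240 = -5993984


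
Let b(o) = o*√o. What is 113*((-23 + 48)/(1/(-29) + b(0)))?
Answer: -81925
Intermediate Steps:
b(o) = o^(3/2)
113*((-23 + 48)/(1/(-29) + b(0))) = 113*((-23 + 48)/(1/(-29) + 0^(3/2))) = 113*(25/(-1/29 + 0)) = 113*(25/(-1/29)) = 113*(25*(-29)) = 113*(-725) = -81925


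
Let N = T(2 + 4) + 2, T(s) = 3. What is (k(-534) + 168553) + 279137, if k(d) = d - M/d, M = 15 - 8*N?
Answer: 238781279/534 ≈ 4.4716e+5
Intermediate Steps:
N = 5 (N = 3 + 2 = 5)
M = -25 (M = 15 - 8*5 = 15 - 1*40 = 15 - 40 = -25)
k(d) = d + 25/d (k(d) = d - (-25)/d = d + 25/d)
(k(-534) + 168553) + 279137 = ((-534 + 25/(-534)) + 168553) + 279137 = ((-534 + 25*(-1/534)) + 168553) + 279137 = ((-534 - 25/534) + 168553) + 279137 = (-285181/534 + 168553) + 279137 = 89722121/534 + 279137 = 238781279/534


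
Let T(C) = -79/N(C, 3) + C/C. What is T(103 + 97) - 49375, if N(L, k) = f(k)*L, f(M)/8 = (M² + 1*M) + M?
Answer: -1184976079/24000 ≈ -49374.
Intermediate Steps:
f(M) = 8*M² + 16*M (f(M) = 8*((M² + 1*M) + M) = 8*((M² + M) + M) = 8*((M + M²) + M) = 8*(M² + 2*M) = 8*M² + 16*M)
N(L, k) = 8*L*k*(2 + k) (N(L, k) = (8*k*(2 + k))*L = 8*L*k*(2 + k))
T(C) = 1 - 79/(120*C) (T(C) = -79*1/(24*C*(2 + 3)) + C/C = -79*1/(120*C) + 1 = -79/(120*C) + 1 = 1 - 79/(120*C))
T(103 + 97) - 49375 = (-79/120 + (103 + 97))/(103 + 97) - 49375 = (-79/120 + 200)/200 - 49375 = (1/200)*(23921/120) - 49375 = 23921/24000 - 49375 = -1184976079/24000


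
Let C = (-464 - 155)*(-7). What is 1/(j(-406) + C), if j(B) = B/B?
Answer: 1/4334 ≈ 0.00023073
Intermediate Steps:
C = 4333 (C = -619*(-7) = 4333)
j(B) = 1
1/(j(-406) + C) = 1/(1 + 4333) = 1/4334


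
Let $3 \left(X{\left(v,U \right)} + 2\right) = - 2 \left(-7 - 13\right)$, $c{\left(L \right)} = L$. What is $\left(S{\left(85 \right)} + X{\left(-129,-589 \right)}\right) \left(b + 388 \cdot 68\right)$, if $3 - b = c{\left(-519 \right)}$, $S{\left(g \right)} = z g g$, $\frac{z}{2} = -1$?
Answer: $- \frac{1165460296}{3} \approx -3.8849 \cdot 10^{8}$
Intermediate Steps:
$z = -2$ ($z = 2 \left(-1\right) = -2$)
$S{\left(g \right)} = - 2 g^{2}$ ($S{\left(g \right)} = - 2 g g = - 2 g^{2}$)
$X{\left(v,U \right)} = \frac{34}{3}$ ($X{\left(v,U \right)} = -2 + \frac{\left(-2\right) \left(-7 - 13\right)}{3} = -2 + \frac{\left(-2\right) \left(-20\right)}{3} = -2 + \frac{1}{3} \cdot 40 = -2 + \frac{40}{3} = \frac{34}{3}$)
$b = 522$ ($b = 3 - -519 = 3 + 519 = 522$)
$\left(S{\left(85 \right)} + X{\left(-129,-589 \right)}\right) \left(b + 388 \cdot 68\right) = \left(- 2 \cdot 85^{2} + \frac{34}{3}\right) \left(522 + 388 \cdot 68\right) = \left(\left(-2\right) 7225 + \frac{34}{3}\right) \left(522 + 26384\right) = \left(-14450 + \frac{34}{3}\right) 26906 = \left(- \frac{43316}{3}\right) 26906 = - \frac{1165460296}{3}$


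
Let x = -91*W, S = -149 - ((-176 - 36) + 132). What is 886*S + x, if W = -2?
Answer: -60952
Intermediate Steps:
S = -69 (S = -149 - (-212 + 132) = -149 - 1*(-80) = -149 + 80 = -69)
x = 182 (x = -91*(-2) = 182)
886*S + x = 886*(-69) + 182 = -61134 + 182 = -60952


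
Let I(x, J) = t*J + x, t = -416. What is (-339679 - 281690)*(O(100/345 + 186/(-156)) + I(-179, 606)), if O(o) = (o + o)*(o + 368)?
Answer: 28101875643679117/178802 ≈ 1.5717e+11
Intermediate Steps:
I(x, J) = x - 416*J (I(x, J) = -416*J + x = x - 416*J)
O(o) = 2*o*(368 + o) (O(o) = (2*o)*(368 + o) = 2*o*(368 + o))
(-339679 - 281690)*(O(100/345 + 186/(-156)) + I(-179, 606)) = (-339679 - 281690)*(2*(100/345 + 186/(-156))*(368 + (100/345 + 186/(-156))) + (-179 - 416*606)) = -621369*(2*(100*(1/345) + 186*(-1/156))*(368 + (100*(1/345) + 186*(-1/156))) + (-179 - 252096)) = -621369*(2*(20/69 - 31/26)*(368 + (20/69 - 31/26)) - 252275) = -621369*(2*(-1619/1794)*(368 - 1619/1794) - 252275) = -621369*(2*(-1619/1794)*(658573/1794) - 252275) = -621369*(-1066229687/1609218 - 252275) = -621369*(-407031700637/1609218) = 28101875643679117/178802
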